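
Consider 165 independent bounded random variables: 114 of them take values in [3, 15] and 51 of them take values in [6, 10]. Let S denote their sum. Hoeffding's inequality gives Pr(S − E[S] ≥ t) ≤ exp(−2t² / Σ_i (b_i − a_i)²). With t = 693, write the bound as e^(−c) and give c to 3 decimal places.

Σ(b_i − a_i)² = 114·12² + 51·4² = 17232.
c = 2t² / 17232 = 2·693² / 17232 = 55.7392.

55.739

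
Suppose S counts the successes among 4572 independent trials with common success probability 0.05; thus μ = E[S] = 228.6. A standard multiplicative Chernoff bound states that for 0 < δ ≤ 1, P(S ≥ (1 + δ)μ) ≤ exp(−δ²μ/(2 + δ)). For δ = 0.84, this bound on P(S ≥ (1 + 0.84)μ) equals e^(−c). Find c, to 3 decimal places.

c = δ²μ/(2 + δ) = 0.84²·228.6/(2 + 0.84) = 56.7958.

56.796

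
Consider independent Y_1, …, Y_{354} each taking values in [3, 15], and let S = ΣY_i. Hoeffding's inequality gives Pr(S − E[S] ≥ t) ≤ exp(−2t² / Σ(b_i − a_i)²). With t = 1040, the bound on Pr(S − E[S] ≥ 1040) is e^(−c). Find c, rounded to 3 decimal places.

Σ(b_i − a_i)² = 354·(12)² = 50976.
c = 2t²/50976 = 2·1040²/50976 = 42.4357.

42.436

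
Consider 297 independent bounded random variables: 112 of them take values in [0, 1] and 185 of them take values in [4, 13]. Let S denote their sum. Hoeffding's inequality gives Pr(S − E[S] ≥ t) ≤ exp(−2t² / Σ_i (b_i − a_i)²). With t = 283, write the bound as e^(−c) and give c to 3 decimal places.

Σ(b_i − a_i)² = 112·1² + 185·9² = 15097.
c = 2t² / 15097 = 2·283² / 15097 = 10.6099.

10.610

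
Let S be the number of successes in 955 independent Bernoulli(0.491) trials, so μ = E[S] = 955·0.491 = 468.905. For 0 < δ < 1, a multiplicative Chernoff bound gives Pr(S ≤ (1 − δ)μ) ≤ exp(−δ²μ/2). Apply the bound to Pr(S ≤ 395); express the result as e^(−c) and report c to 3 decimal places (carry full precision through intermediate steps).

Write 395 = (1 − δ)μ, so δ = 1 − 395/468.905 = 0.1576119…
Then the exponent is δ²μ/2 = (μ − 395)²/(2μ) = 5.824153.

5.824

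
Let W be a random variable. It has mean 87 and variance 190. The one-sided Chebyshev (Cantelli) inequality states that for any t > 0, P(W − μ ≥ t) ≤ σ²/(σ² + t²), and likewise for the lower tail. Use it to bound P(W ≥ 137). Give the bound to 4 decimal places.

0.0706

Here σ² = 190 and t = 50, so σ² + t² = 2690.
Cantelli's bound: 190/2690 = 0.0706.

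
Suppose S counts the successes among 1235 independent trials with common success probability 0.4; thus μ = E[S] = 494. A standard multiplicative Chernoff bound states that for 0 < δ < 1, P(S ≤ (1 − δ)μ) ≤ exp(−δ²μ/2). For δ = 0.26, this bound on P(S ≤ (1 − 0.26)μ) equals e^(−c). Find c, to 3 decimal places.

c = δ²μ/2 = 0.26²·494/2 = 16.6972.

16.697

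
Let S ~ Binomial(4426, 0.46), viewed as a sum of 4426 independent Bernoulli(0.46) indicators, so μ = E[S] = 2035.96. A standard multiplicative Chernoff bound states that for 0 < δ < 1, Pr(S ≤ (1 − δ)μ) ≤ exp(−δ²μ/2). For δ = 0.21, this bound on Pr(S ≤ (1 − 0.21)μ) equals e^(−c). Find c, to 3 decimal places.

c = δ²μ/2 = 0.21²·2035.96/2 = 44.8929.

44.893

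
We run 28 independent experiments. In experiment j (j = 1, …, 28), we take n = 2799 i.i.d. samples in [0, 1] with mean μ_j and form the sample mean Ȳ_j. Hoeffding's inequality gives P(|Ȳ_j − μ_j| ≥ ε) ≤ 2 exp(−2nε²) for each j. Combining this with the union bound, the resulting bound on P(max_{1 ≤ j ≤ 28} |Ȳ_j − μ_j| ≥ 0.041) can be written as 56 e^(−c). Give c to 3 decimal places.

Union bound over the 28 events: P(max_{1 ≤ j ≤ 28} |Ȳ_j − μ_j| ≥ 0.041) ≤ 28·2·exp(−2nε²) = 56 exp(−2·2799·0.041²).
So c = 2·2799·0.041² = 9.4102.

9.410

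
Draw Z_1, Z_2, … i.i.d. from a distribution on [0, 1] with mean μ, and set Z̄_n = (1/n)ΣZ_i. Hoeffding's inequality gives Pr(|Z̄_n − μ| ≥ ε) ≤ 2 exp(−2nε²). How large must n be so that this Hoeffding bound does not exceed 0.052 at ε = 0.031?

Require 2·exp(−2nε²) ≤ 0.052, i.e. 2nε² ≥ ln(2/0.052) = 3.649659.
So n ≥ 3.649659 / (2·0.031²) = 1898.886.
The smallest integer n is 1899.

1899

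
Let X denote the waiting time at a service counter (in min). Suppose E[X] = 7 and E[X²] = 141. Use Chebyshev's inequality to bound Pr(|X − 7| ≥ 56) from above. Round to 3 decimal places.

Var(X) = E[X²] − (E[X])² = 141 − 49 = 92.
Chebyshev's inequality: Pr(|X − μ| ≥ t) ≤ Var(X)/t² = 92/3136 = 0.0293.

0.029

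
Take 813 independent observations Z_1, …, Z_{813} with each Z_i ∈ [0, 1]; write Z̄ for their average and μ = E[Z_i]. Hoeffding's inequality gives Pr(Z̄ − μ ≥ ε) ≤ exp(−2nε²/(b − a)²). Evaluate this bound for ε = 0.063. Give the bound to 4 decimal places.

Exponent: 2nε²/(b − a)² = 2·813·0.063² / 1² = 6.45359.
Bound = exp(−6.45359) = 0.00157.

0.0016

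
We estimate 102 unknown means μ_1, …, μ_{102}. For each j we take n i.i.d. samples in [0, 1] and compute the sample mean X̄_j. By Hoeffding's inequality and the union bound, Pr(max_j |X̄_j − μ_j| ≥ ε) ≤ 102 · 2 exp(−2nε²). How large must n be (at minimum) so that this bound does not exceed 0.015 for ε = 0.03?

5288

Need 2·102·exp(−2nε²) ≤ 0.015, i.e. exp(−2nε²) ≤ 0.015/204.
So 2nε² ≥ ln(204/0.015) = 9.517825.
Hence n ≥ 9.517825/(2·0.03²) = 5287.681.
The smallest integer n is 5288.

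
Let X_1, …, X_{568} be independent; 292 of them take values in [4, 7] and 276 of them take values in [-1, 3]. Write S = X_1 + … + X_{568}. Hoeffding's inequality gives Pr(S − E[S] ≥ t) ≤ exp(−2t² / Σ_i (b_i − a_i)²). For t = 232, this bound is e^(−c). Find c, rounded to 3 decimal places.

Σ(b_i − a_i)² = 292·3² + 276·4² = 7044.
c = 2t² / 7044 = 2·232² / 7044 = 15.2822.

15.282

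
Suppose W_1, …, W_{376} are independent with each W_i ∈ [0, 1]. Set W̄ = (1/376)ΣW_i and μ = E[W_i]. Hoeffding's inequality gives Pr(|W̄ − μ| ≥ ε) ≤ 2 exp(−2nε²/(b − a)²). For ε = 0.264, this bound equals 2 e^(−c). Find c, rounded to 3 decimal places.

c = 2nε²/(b − a)² = 2·376·0.264² / 1² = 52.4114.

52.411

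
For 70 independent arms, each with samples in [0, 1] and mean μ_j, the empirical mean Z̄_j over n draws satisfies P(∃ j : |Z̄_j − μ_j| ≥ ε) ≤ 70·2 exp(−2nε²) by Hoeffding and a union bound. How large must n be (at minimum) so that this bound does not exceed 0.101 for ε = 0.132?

Need 2·70·exp(−2nε²) ≤ 0.101, i.e. exp(−2nε²) ≤ 0.101/140.
So 2nε² ≥ ln(140/0.101) = 7.234277.
Hence n ≥ 7.234277/(2·0.132²) = 207.595.
The smallest integer n is 208.

208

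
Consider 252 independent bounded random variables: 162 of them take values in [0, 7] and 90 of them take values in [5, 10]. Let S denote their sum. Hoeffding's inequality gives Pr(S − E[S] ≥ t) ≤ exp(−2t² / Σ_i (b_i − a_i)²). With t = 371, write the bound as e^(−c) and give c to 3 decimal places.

Σ(b_i − a_i)² = 162·7² + 90·5² = 10188.
c = 2t² / 10188 = 2·371² / 10188 = 27.0202.

27.020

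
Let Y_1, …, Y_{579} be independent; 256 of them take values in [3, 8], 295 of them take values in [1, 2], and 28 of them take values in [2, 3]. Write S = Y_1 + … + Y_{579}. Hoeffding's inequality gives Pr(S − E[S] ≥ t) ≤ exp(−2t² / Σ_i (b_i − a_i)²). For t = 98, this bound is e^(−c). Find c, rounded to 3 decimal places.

2.857

Σ(b_i − a_i)² = 256·5² + 295·1² + 28·1² = 6723.
c = 2t² / 6723 = 2·98² / 6723 = 2.8571.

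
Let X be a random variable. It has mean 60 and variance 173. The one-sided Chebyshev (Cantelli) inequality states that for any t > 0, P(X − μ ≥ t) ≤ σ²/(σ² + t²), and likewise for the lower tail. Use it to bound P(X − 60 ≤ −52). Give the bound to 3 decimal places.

0.060

Here σ² = 173 and t = 52, so σ² + t² = 2877.
Cantelli's bound: 173/2877 = 0.0601.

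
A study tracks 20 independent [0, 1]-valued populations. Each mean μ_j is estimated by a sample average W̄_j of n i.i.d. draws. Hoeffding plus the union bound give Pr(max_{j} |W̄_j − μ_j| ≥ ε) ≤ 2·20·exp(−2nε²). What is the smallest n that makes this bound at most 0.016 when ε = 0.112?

Need 2·20·exp(−2nε²) ≤ 0.016, i.e. exp(−2nε²) ≤ 0.016/40.
So 2nε² ≥ ln(40/0.016) = 7.824046.
Hence n ≥ 7.824046/(2·0.112²) = 311.864.
The smallest integer n is 312.

312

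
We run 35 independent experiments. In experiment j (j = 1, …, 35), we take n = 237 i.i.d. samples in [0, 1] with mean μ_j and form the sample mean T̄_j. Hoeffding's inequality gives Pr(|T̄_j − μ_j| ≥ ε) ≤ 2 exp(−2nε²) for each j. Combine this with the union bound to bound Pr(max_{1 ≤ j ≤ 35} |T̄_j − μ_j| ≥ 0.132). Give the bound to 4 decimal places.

Per-experiment Hoeffding bound: 2·exp(−2·237·0.132²) = 2·exp(−8.25898) = 0.00051785.
Union bound over 35 events: 35·0.00051785 = 0.01812.

0.0181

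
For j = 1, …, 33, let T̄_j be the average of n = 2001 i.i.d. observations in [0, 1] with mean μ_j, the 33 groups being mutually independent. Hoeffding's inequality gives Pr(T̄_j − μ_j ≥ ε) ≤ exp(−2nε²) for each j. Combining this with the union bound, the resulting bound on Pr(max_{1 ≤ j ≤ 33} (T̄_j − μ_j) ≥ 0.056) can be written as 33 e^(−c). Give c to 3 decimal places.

12.550

Union bound over the 33 events: Pr(max_{1 ≤ j ≤ 33} (T̄_j − μ_j) ≥ 0.056) ≤ 33·exp(−2nε²) = 33 exp(−2·2001·0.056²).
So c = 2·2001·0.056² = 12.5503.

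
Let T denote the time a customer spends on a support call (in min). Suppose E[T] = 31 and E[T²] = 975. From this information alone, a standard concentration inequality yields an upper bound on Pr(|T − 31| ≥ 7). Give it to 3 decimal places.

0.286

The first two moments determine the variance, so Chebyshev's inequality is the sharpest standard bound available.
Var(T) = E[T²] − (E[T])² = 975 − 961 = 14.
Chebyshev's inequality: Pr(|T − μ| ≥ t) ≤ Var(T)/t² = 14/49 = 0.2857.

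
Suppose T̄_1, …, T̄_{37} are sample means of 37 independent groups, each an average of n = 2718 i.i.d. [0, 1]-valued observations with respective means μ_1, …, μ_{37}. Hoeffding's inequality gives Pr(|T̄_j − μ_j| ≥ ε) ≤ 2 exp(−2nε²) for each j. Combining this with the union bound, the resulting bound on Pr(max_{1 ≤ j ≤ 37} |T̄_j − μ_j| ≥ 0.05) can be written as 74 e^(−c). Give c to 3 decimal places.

Union bound over the 37 events: Pr(max_{1 ≤ j ≤ 37} |T̄_j − μ_j| ≥ 0.05) ≤ 37·2·exp(−2nε²) = 74 exp(−2·2718·0.05²).
So c = 2·2718·0.05² = 13.5900.

13.590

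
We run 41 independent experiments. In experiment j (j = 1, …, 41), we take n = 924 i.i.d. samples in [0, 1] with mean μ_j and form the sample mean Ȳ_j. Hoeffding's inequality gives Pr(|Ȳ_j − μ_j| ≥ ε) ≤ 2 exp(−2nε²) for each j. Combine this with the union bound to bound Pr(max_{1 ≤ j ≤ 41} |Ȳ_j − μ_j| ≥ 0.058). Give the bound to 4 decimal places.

0.1637

Per-experiment Hoeffding bound: 2·exp(−2·924·0.058²) = 2·exp(−6.21667) = 0.0039918.
Union bound over 41 events: 41·0.0039918 = 0.16366.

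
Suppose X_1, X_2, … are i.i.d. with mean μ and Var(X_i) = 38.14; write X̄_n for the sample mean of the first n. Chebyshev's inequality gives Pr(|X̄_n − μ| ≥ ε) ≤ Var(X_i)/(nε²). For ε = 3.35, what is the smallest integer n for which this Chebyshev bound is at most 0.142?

24

Require 38.14/(n·3.35²) ≤ 0.142, i.e. n ≥ 38.14/(0.142·3.35²) = 23.933.
The smallest integer n is 24.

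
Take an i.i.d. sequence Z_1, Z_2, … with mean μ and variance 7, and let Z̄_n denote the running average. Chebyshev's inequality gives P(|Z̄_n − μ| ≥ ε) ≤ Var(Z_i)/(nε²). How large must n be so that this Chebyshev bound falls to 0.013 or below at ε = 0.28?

Require 7/(n·0.28²) ≤ 0.013, i.e. n ≥ 7/(0.013·0.28²) = 6868.132.
The smallest integer n is 6869.

6869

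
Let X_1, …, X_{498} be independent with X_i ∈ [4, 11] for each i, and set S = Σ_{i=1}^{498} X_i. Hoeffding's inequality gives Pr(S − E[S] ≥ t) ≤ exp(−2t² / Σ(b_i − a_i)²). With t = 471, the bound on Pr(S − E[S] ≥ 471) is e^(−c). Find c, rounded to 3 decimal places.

Σ(b_i − a_i)² = 498·(7)² = 24402.
c = 2t²/24402 = 2·471²/24402 = 18.1822.

18.182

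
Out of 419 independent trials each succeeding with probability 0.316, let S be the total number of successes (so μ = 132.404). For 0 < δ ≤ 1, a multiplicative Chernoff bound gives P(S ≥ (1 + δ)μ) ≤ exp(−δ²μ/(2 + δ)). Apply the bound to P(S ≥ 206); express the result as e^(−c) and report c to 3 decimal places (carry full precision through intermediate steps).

16.006

Write 206 = (1 + δ)μ, so δ = 206/132.404 − 1 = 0.5558442…
Then the exponent is δ²μ/(2 + δ) = (206 − μ)² / (μ·(2 + δ)) = 16.005636.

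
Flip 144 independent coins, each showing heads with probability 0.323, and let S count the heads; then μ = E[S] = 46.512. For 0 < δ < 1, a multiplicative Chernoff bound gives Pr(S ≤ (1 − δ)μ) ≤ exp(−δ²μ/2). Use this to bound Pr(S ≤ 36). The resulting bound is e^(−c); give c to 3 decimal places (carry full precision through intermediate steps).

Write 36 = (1 − δ)μ, so δ = 1 − 36/46.512 = 0.2260062…
Then the exponent is δ²μ/2 = (μ − 36)²/(2μ) = 1.187889.

1.188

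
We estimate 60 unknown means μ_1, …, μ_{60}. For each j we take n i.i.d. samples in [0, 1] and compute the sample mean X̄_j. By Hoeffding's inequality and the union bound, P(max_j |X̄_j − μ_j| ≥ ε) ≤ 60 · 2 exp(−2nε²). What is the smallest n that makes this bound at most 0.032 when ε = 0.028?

Need 2·60·exp(−2nε²) ≤ 0.032, i.e. exp(−2nε²) ≤ 0.032/120.
So 2nε² ≥ ln(120/0.032) = 8.229511.
Hence n ≥ 8.229511/(2·0.028²) = 5248.413.
The smallest integer n is 5249.

5249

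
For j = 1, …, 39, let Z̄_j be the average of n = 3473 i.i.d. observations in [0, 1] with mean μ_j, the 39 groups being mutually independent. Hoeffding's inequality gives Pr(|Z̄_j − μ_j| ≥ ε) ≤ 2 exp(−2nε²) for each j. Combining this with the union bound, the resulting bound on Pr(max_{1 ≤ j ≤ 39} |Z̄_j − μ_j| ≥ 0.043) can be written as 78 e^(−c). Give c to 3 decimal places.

Union bound over the 39 events: Pr(max_{1 ≤ j ≤ 39} |Z̄_j − μ_j| ≥ 0.043) ≤ 39·2·exp(−2nε²) = 78 exp(−2·3473·0.043²).
So c = 2·3473·0.043² = 12.8432.

12.843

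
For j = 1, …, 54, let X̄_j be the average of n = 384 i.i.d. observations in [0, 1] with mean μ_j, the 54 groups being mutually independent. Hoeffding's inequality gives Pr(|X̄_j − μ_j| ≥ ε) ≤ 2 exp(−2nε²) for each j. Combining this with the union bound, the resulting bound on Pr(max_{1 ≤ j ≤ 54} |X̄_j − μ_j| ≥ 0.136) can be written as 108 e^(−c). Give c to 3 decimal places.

14.205

Union bound over the 54 events: Pr(max_{1 ≤ j ≤ 54} |X̄_j − μ_j| ≥ 0.136) ≤ 54·2·exp(−2nε²) = 108 exp(−2·384·0.136²).
So c = 2·384·0.136² = 14.2049.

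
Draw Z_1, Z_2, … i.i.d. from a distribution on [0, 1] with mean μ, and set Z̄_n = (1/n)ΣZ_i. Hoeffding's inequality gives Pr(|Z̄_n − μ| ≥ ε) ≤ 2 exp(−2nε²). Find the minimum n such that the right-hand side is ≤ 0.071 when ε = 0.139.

87

Require 2·exp(−2nε²) ≤ 0.071, i.e. 2nε² ≥ ln(2/0.071) = 3.338223.
So n ≥ 3.338223 / (2·0.139²) = 86.388.
The smallest integer n is 87.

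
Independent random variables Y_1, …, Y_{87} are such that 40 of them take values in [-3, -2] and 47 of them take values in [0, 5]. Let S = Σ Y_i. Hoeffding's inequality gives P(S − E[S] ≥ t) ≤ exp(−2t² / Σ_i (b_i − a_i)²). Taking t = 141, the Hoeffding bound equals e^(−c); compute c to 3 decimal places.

32.726

Σ(b_i − a_i)² = 40·1² + 47·5² = 1215.
c = 2t² / 1215 = 2·141² / 1215 = 32.7259.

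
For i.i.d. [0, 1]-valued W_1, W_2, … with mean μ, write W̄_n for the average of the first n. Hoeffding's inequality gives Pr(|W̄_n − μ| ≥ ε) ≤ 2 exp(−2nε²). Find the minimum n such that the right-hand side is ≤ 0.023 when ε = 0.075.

397

Require 2·exp(−2nε²) ≤ 0.023, i.e. 2nε² ≥ ln(2/0.023) = 4.465408.
So n ≥ 4.465408 / (2·0.075²) = 396.925.
The smallest integer n is 397.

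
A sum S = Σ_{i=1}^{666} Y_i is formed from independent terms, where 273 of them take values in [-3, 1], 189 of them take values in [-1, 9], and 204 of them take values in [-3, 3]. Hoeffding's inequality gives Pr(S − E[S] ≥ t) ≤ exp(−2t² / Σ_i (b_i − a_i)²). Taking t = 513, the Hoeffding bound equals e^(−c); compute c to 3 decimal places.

17.194

Σ(b_i − a_i)² = 273·4² + 189·10² + 204·6² = 30612.
c = 2t² / 30612 = 2·513² / 30612 = 17.1938.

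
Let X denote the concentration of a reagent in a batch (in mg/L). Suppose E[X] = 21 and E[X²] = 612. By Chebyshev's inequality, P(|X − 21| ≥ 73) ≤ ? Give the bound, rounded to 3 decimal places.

0.032

Var(X) = E[X²] − (E[X])² = 612 − 441 = 171.
Chebyshev's inequality: P(|X − μ| ≥ t) ≤ Var(X)/t² = 171/5329 = 0.0321.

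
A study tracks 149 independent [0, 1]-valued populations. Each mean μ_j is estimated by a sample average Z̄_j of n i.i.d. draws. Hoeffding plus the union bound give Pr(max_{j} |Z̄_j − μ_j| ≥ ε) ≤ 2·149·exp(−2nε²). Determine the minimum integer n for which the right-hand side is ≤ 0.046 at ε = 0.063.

1106

Need 2·149·exp(−2nε²) ≤ 0.046, i.e. exp(−2nε²) ≤ 0.046/298.
So 2nε² ≥ ln(298/0.046) = 8.776207.
Hence n ≥ 8.776207/(2·0.063²) = 1105.594.
The smallest integer n is 1106.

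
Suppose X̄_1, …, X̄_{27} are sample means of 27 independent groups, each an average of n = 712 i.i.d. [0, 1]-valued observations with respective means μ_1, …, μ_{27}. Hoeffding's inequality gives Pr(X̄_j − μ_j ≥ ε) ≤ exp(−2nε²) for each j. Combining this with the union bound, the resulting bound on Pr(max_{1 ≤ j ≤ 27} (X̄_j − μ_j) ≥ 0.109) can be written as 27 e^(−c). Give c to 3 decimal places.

16.919

Union bound over the 27 events: Pr(max_{1 ≤ j ≤ 27} (X̄_j − μ_j) ≥ 0.109) ≤ 27·exp(−2nε²) = 27 exp(−2·712·0.109²).
So c = 2·712·0.109² = 16.9185.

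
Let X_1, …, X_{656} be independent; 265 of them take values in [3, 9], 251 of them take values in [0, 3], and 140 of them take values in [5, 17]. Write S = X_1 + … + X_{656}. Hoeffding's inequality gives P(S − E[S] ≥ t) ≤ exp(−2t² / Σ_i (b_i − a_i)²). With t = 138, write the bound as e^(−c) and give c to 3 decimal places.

1.192

Σ(b_i − a_i)² = 265·6² + 251·3² + 140·12² = 31959.
c = 2t² / 31959 = 2·138² / 31959 = 1.1918.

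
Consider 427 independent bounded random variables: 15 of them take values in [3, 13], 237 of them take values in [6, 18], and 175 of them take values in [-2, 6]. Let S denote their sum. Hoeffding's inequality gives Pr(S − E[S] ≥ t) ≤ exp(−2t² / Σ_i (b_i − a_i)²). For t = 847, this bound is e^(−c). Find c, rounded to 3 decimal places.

30.640

Σ(b_i − a_i)² = 15·10² + 237·12² + 175·8² = 46828.
c = 2t² / 46828 = 2·847² / 46828 = 30.6402.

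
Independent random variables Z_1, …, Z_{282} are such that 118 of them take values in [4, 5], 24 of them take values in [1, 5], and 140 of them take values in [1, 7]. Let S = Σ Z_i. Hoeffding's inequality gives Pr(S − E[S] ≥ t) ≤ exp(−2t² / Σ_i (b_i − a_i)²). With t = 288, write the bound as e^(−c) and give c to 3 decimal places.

29.933

Σ(b_i − a_i)² = 118·1² + 24·4² + 140·6² = 5542.
c = 2t² / 5542 = 2·288² / 5542 = 29.9329.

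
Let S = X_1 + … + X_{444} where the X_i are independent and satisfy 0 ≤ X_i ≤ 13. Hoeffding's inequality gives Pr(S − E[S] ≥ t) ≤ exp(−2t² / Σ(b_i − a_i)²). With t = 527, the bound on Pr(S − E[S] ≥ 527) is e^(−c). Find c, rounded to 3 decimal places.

Σ(b_i − a_i)² = 444·(13)² = 75036.
c = 2t²/75036 = 2·527²/75036 = 7.4026.

7.403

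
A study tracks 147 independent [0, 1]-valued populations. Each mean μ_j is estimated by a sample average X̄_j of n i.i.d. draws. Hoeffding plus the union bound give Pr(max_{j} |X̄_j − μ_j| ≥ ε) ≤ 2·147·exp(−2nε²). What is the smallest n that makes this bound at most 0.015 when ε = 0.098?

515

Need 2·147·exp(−2nε²) ≤ 0.015, i.e. exp(−2nε²) ≤ 0.015/294.
So 2nε² ≥ ln(294/0.015) = 9.883285.
Hence n ≥ 9.883285/(2·0.098²) = 514.540.
The smallest integer n is 515.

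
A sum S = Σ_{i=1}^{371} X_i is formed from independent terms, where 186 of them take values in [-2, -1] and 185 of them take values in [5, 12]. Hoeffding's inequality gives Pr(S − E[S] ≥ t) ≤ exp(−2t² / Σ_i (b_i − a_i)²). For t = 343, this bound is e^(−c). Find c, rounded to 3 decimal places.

Σ(b_i − a_i)² = 186·1² + 185·7² = 9251.
c = 2t² / 9251 = 2·343² / 9251 = 25.4349.

25.435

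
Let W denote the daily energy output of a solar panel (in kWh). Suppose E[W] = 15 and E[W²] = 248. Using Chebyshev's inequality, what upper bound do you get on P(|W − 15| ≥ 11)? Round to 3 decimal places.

0.190

Var(W) = E[W²] − (E[W])² = 248 − 225 = 23.
Chebyshev's inequality: P(|W − μ| ≥ t) ≤ Var(W)/t² = 23/121 = 0.1901.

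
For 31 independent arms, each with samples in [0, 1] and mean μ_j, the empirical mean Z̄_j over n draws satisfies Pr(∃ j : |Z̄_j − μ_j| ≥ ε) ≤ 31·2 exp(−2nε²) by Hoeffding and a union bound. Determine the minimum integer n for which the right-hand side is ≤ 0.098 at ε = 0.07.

Need 2·31·exp(−2nε²) ≤ 0.098, i.e. exp(−2nε²) ≤ 0.098/62.
So 2nε² ≥ ln(62/0.098) = 6.449922.
Hence n ≥ 6.449922/(2·0.07²) = 658.155.
The smallest integer n is 659.

659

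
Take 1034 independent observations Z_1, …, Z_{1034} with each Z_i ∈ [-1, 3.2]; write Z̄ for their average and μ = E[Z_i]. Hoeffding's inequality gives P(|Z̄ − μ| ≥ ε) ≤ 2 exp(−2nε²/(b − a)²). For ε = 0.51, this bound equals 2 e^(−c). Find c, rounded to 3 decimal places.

c = 2nε²/(b − a)² = 2·1034·0.51² / 4.2² = 30.4924.

30.492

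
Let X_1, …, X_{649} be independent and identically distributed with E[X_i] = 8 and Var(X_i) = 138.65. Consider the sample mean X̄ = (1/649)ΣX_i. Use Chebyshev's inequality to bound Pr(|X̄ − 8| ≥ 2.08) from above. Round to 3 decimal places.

0.049

Var(X̄) = Var(X_i)/n = 138.65/649 = 0.21364.
Chebyshev: Pr(|X̄ − 8| ≥ 2.08) ≤ Var(X̄)/(2.08)² = 138.65/(649·2.08²) = 0.0494.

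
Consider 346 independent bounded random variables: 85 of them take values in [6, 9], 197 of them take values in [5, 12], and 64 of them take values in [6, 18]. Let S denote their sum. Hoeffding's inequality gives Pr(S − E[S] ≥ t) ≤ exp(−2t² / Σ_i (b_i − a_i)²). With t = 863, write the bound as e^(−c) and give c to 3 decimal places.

Σ(b_i − a_i)² = 85·3² + 197·7² + 64·12² = 19634.
c = 2t² / 19634 = 2·863² / 19634 = 75.8652.

75.865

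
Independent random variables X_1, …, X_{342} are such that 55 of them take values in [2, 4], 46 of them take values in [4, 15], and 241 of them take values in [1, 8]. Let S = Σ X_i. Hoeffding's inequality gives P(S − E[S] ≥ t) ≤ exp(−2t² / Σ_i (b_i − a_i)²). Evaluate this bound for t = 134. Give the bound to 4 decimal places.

Σ(b_i − a_i)² = 55·2² + 46·11² + 241·7² = 17595.
Exponent = 2·134² / 17595 = 2.04103.
Bound = exp(−2.04103) = 0.12989.

0.1299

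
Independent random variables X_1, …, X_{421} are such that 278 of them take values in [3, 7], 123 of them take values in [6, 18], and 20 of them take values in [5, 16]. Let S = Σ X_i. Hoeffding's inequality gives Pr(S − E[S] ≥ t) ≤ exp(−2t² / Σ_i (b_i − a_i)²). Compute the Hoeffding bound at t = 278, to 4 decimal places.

0.0019

Σ(b_i − a_i)² = 278·4² + 123·12² + 20·11² = 24580.
Exponent = 2·278² / 24580 = 6.28836.
Bound = exp(−6.28836) = 0.00186.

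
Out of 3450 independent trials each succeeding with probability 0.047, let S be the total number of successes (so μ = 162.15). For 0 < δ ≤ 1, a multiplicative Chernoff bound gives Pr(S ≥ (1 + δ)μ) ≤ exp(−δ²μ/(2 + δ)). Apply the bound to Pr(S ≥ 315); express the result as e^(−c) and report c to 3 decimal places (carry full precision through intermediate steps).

Write 315 = (1 + δ)μ, so δ = 315/162.15 − 1 = 0.9426457…
Then the exponent is δ²μ/(2 + δ) = (315 − μ)² / (μ·(2 + δ)) = 48.963895.

48.964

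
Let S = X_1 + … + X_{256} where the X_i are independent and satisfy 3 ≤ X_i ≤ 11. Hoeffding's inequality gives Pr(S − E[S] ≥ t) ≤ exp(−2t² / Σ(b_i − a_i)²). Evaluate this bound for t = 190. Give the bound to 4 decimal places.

Σ(b_i − a_i)² = 256·(8)² = 16384.
Exponent = 2·190²/16384 = 4.4067.
Bound = exp(−4.4067) = 0.01219.

0.0122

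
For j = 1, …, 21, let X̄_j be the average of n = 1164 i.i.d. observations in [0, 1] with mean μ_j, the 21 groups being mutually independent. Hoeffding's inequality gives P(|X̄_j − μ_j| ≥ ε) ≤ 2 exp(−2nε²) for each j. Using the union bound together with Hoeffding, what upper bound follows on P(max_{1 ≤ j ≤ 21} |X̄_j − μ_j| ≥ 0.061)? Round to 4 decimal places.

0.0073

Per-experiment Hoeffding bound: 2·exp(−2·1164·0.061²) = 2·exp(−8.66249) = 0.00034591.
Union bound over 21 events: 21·0.00034591 = 0.00726.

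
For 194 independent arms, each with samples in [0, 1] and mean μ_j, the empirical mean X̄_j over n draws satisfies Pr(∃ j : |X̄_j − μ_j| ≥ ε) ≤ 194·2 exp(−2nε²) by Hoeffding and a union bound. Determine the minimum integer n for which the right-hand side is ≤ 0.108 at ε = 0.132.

Need 2·194·exp(−2nε²) ≤ 0.108, i.e. exp(−2nε²) ≤ 0.108/388.
So 2nε² ≥ ln(388/0.108) = 8.186629.
Hence n ≥ 8.186629/(2·0.132²) = 234.924.
The smallest integer n is 235.

235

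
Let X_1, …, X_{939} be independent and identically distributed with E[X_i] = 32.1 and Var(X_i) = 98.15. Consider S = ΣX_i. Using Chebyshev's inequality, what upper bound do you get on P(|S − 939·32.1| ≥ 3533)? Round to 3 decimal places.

Var(S) = n·Var(X_i) = 939·98.15 = 92162.85.
Chebyshev: P(|S − 939·32.1| ≥ 3533) ≤ Var(S)/3533² = 92162.85/12482089 = 0.0074.

0.007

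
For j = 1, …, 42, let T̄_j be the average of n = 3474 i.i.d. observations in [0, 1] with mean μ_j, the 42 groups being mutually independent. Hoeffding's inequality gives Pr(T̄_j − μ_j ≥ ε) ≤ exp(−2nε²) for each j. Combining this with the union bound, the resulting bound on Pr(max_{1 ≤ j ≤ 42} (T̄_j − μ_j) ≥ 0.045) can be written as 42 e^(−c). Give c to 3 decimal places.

Union bound over the 42 events: Pr(max_{1 ≤ j ≤ 42} (T̄_j − μ_j) ≥ 0.045) ≤ 42·exp(−2nε²) = 42 exp(−2·3474·0.045²).
So c = 2·3474·0.045² = 14.0697.

14.070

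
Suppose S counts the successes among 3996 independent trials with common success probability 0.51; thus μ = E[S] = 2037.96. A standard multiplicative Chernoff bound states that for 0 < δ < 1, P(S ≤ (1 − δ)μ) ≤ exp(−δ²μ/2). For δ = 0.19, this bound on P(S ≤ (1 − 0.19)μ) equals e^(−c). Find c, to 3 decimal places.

36.785

c = δ²μ/2 = 0.19²·2037.96/2 = 36.7852.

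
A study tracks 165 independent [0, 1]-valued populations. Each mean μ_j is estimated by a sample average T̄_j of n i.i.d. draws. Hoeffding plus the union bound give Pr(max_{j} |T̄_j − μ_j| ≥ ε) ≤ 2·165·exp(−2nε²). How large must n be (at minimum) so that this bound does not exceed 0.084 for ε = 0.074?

Need 2·165·exp(−2nε²) ≤ 0.084, i.e. exp(−2nε²) ≤ 0.084/330.
So 2nε² ≥ ln(330/0.084) = 8.276031.
Hence n ≥ 8.276031/(2·0.074²) = 755.664.
The smallest integer n is 756.

756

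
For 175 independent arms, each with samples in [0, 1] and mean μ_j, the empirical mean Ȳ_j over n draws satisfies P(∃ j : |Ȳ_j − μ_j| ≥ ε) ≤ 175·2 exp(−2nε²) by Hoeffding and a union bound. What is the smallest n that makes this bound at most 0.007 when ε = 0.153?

Need 2·175·exp(−2nε²) ≤ 0.007, i.e. exp(−2nε²) ≤ 0.007/350.
So 2nε² ≥ ln(350/0.007) = 10.819778.
Hence n ≥ 10.819778/(2·0.153²) = 231.103.
The smallest integer n is 232.

232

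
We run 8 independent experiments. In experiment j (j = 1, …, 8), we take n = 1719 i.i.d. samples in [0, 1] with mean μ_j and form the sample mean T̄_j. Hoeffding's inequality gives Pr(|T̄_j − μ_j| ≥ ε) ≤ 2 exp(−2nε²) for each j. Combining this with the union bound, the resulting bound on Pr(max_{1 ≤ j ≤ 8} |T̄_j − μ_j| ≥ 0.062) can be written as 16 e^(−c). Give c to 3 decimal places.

13.216

Union bound over the 8 events: Pr(max_{1 ≤ j ≤ 8} |T̄_j − μ_j| ≥ 0.062) ≤ 8·2·exp(−2nε²) = 16 exp(−2·1719·0.062²).
So c = 2·1719·0.062² = 13.2157.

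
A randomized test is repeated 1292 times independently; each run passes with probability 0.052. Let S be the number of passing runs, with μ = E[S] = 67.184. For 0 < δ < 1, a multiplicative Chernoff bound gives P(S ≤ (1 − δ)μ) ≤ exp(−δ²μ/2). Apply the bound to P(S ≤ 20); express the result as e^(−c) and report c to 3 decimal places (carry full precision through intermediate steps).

Write 20 = (1 − δ)μ, so δ = 1 − 20/67.184 = 0.7023101…
Then the exponent is δ²μ/2 = (μ − 20)²/(2μ) = 16.568899.

16.569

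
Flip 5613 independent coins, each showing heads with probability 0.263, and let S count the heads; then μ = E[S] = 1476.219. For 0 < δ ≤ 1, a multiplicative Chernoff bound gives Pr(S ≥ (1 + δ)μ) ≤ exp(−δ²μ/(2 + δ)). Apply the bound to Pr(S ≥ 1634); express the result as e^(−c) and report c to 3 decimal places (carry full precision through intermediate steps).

Write 1634 = (1 + δ)μ, so δ = 1634/1476.219 − 1 = 0.1068818…
Then the exponent is δ²μ/(2 + δ) = (1634 − μ)² / (μ·(2 + δ)) = 8.004209.

8.004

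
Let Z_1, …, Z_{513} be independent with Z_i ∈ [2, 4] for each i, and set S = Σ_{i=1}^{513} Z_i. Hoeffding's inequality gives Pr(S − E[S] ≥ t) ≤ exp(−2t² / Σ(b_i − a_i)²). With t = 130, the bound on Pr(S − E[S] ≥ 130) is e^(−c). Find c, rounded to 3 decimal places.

Σ(b_i − a_i)² = 513·(2)² = 2052.
c = 2t²/2052 = 2·130²/2052 = 16.4717.

16.472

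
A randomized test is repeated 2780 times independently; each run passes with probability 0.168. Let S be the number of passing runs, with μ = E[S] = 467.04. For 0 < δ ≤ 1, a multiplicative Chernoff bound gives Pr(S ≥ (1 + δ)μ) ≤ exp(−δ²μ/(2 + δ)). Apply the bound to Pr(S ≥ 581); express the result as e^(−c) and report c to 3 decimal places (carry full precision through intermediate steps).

Write 581 = (1 + δ)μ, so δ = 581/467.04 − 1 = 0.2440048…
Then the exponent is δ²μ/(2 + δ) = (581 − μ)² / (μ·(2 + δ)) = 12.391590.

12.392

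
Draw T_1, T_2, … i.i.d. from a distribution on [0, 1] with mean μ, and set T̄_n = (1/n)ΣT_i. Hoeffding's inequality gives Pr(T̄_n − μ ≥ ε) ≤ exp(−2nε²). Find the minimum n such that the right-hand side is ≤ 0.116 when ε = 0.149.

Require exp(−2nε²) ≤ 0.116, i.e. 2nε² ≥ ln(1/0.116) = 2.154165.
So n ≥ 2.154165 / (2·0.149²) = 48.515.
The smallest integer n is 49.

49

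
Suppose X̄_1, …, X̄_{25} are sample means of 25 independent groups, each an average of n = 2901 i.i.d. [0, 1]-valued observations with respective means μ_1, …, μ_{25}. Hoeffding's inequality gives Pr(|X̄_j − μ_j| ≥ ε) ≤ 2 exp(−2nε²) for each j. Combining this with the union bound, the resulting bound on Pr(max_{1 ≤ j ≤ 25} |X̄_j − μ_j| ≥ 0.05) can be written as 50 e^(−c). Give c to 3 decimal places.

14.505

Union bound over the 25 events: Pr(max_{1 ≤ j ≤ 25} |X̄_j − μ_j| ≥ 0.05) ≤ 25·2·exp(−2nε²) = 50 exp(−2·2901·0.05²).
So c = 2·2901·0.05² = 14.5050.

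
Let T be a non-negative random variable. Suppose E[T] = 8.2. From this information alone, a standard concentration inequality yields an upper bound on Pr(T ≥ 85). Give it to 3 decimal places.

Only the mean of a non-negative variable is known, so Markov's inequality is the applicable tail bound.
Markov's inequality: for a non-negative random variable, Pr(T ≥ a) ≤ E[T]/a.
Here E[T] = 8.2 and a = 85, so the bound is 8.2/85 = 0.0965.

0.096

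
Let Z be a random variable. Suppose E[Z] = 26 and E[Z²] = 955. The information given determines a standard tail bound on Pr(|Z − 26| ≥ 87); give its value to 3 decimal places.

The first two moments determine the variance, so Chebyshev's inequality is the sharpest standard bound available.
Var(Z) = E[Z²] − (E[Z])² = 955 − 676 = 279.
Chebyshev's inequality: Pr(|Z − μ| ≥ t) ≤ Var(Z)/t² = 279/7569 = 0.0369.

0.037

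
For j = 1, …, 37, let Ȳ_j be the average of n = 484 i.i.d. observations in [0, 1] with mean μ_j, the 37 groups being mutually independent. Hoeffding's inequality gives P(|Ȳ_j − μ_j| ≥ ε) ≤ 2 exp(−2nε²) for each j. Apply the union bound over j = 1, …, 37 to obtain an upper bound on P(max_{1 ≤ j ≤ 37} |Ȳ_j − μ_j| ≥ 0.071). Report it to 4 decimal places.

0.5624

Per-experiment Hoeffding bound: 2·exp(−2·484·0.071²) = 2·exp(−4.87969) = 0.015199.
Union bound over 37 events: 37·0.015199 = 0.56235.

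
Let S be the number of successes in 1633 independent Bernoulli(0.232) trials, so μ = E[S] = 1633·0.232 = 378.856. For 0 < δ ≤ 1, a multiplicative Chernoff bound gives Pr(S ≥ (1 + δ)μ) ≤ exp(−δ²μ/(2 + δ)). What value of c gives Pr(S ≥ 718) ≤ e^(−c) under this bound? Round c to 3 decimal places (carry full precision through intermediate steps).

104.862

Write 718 = (1 + δ)μ, so δ = 718/378.856 − 1 = 0.8951792…
Then the exponent is δ²μ/(2 + δ) = (718 − μ)² / (μ·(2 + δ)) = 104.862127.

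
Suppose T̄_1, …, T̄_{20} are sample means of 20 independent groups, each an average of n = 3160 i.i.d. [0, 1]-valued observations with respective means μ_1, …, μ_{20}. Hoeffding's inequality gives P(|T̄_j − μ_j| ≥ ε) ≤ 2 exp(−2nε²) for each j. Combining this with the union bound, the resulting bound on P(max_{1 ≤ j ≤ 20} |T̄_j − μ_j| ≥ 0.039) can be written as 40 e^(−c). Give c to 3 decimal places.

9.613

Union bound over the 20 events: P(max_{1 ≤ j ≤ 20} |T̄_j − μ_j| ≥ 0.039) ≤ 20·2·exp(−2nε²) = 40 exp(−2·3160·0.039²).
So c = 2·3160·0.039² = 9.6127.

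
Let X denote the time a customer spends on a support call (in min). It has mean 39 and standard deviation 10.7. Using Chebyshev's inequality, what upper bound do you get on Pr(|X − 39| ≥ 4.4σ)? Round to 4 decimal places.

Chebyshev: Pr(|X − μ| ≥ t) ≤ Var(X)/t².
Var(X) = σ² = 10.7² = 114.49.
t = 4.4·10.7 = 47.08.
Bound = 114.49 / 2216.5264 = 0.0517.

0.0517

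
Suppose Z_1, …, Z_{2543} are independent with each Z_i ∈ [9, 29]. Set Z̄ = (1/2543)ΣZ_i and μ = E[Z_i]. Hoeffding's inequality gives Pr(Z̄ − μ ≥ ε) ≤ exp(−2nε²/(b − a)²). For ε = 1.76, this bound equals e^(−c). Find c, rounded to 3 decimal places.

c = 2nε²/(b − a)² = 2·2543·1.76² / 20² = 39.3860.

39.386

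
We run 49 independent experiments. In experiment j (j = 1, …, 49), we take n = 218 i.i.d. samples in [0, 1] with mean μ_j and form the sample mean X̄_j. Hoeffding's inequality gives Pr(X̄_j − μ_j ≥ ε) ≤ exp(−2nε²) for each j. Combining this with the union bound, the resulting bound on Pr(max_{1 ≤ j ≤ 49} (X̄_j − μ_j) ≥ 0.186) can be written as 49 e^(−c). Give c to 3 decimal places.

15.084

Union bound over the 49 events: Pr(max_{1 ≤ j ≤ 49} (X̄_j − μ_j) ≥ 0.186) ≤ 49·exp(−2nε²) = 49 exp(−2·218·0.186²).
So c = 2·218·0.186² = 15.0839.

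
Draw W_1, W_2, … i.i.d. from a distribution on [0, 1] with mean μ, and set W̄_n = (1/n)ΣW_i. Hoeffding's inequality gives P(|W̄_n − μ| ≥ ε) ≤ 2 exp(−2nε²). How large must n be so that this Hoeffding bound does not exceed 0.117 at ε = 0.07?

290

Require 2·exp(−2nε²) ≤ 0.117, i.e. 2nε² ≥ ln(2/0.117) = 2.838729.
So n ≥ 2.838729 / (2·0.07²) = 289.666.
The smallest integer n is 290.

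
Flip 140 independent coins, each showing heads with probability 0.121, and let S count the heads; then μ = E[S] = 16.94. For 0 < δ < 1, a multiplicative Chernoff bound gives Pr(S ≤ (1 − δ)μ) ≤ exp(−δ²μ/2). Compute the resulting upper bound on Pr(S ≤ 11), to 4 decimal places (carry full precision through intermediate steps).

Write 11 = (1 − δ)μ, so δ = 1 − 11/16.94 = 0.3506494…
Then the exponent is δ²μ/2 = (μ − 11)²/(2μ) = 1.041429.
Bound = exp(−1.041429) = 0.35295.

0.3530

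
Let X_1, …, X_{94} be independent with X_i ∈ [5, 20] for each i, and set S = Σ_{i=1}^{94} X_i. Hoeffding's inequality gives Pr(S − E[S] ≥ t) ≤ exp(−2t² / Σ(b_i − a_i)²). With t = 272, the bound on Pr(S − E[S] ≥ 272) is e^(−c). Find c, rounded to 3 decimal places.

6.996

Σ(b_i − a_i)² = 94·(15)² = 21150.
c = 2t²/21150 = 2·272²/21150 = 6.9961.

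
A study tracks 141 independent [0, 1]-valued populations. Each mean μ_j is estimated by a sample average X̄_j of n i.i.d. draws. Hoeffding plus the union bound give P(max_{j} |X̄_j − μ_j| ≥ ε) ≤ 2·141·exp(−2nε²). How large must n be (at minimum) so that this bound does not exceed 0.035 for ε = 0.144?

Need 2·141·exp(−2nε²) ≤ 0.035, i.e. exp(−2nε²) ≤ 0.035/282.
So 2nε² ≥ ln(282/0.035) = 8.994314.
Hence n ≥ 8.994314/(2·0.144²) = 216.877.
The smallest integer n is 217.

217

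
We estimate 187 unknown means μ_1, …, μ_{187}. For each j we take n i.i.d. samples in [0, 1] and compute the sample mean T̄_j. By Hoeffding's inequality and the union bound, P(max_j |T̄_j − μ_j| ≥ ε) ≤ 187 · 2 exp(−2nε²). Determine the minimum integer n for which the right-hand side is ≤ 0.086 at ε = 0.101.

411

Need 2·187·exp(−2nε²) ≤ 0.086, i.e. exp(−2nε²) ≤ 0.086/374.
So 2nε² ≥ ln(374/0.086) = 8.377664.
Hence n ≥ 8.377664/(2·0.101²) = 410.630.
The smallest integer n is 411.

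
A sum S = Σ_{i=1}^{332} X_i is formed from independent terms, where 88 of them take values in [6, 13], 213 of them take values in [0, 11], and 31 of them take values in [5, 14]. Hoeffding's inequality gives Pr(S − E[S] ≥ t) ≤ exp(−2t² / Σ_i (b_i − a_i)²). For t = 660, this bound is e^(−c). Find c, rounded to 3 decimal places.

26.727

Σ(b_i − a_i)² = 88·7² + 213·11² + 31·9² = 32596.
c = 2t² / 32596 = 2·660² / 32596 = 26.7272.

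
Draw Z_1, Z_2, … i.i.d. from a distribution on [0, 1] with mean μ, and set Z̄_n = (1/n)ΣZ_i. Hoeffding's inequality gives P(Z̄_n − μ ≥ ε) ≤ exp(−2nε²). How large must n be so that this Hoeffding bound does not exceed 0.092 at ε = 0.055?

Require exp(−2nε²) ≤ 0.092, i.e. 2nε² ≥ ln(1/0.092) = 2.385967.
So n ≥ 2.385967 / (2·0.055²) = 394.375.
The smallest integer n is 395.

395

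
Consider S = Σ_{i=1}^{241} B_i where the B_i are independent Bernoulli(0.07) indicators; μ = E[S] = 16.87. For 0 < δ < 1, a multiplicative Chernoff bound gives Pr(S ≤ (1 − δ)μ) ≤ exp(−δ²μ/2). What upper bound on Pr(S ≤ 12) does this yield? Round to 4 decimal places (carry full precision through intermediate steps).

Write 12 = (1 − δ)μ, so δ = 1 − 12/16.87 = 0.2886781…
Then the exponent is δ²μ/2 = (μ − 12)²/(2μ) = 0.702931.
Bound = exp(−0.702931) = 0.49513.

0.4951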